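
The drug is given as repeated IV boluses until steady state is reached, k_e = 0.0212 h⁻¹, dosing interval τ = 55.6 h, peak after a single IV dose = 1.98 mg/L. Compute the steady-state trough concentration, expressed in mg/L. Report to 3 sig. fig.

0.880 mg/L

e^(−kτ) = e^(−0.02120 × 55.6) = 0.3077
Accumulation ratio R = 1 / (1 − e^(−kτ)) = 1 / (1 − 0.3077) = 1.444
Steady-state trough = C₀ × R × e^(−kτ) = 1.98 × 1.444 × 0.3077 = 0.8798 mg/L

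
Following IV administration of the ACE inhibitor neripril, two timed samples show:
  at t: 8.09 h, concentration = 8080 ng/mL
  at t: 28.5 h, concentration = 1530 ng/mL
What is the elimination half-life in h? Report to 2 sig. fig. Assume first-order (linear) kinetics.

8.5 h

k = ln(C₁/C₂) / (t₂ − t₁) = ln(8080/1530) / (28.5 − 8.09)
  = 1.664 / 20.41 = 0.08153 h⁻¹
t½ = ln2 / k = 0.693147 / 0.08153 = 8.502 h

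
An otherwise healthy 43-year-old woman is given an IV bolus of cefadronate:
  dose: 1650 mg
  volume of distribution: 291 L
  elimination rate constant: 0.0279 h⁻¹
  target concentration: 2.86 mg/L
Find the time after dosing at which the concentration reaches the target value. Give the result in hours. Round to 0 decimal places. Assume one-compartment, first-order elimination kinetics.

C₀ = Dose / Vd = 1650 / 291 = 5.670 mg/L
t = ln(C₀ / C) / k = ln(5.670 / 2.86) / 0.02790
  = ln(1.983) / 0.02790 = 0.6846 / 0.02790 = 24.54 h

25 h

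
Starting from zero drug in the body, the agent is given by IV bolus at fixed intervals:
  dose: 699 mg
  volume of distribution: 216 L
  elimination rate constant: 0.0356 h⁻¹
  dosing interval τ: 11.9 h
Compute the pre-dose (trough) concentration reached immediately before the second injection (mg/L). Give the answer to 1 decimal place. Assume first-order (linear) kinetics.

C₀ per dose = Dose / Vd = 699 / 216 = 3.236 mg/L
Fraction remaining after one interval: r = e^(−kτ) = e^(−0.03560 × 11.9) = 0.6547
Before dose 2, 1 dose has been given (aged 1τ).
C_trough = C₀ × r = 3.236 × 0.6547 = 2.119 mg/L

2.1 mg/L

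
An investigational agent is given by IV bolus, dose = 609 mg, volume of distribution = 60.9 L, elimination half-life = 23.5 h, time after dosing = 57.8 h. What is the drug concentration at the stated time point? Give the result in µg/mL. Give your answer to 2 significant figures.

1.8 µg/mL

C₀ = Dose / Vd = 609.0 / 60.9 = 10.00 mg/L
k = ln2 / t½ = 0.693147 / 23.5 = 0.02950 h⁻¹
C = C₀ · e^(−k·t) = 10.00 × e^(−0.02950 × 57.8)
  = 10.00 × 0.1818 = 1.818 mg/L
(1.818 mg/L = 1.818 µg/mL)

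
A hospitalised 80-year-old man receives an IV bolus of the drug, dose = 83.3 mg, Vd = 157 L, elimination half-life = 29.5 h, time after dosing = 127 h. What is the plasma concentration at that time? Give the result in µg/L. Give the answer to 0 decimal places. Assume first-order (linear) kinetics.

27 µg/L

C₀ = Dose / Vd = 83.30 / 157 = 0.5306 mg/L
k = ln2 / t½ = 0.693147 / 29.5 = 0.02350 h⁻¹
C = C₀ · e^(−k·t) = 0.5306 × e^(−0.02350 × 127)
  = 0.5306 × 0.05056 = 0.02683 mg/L
Convert: 0.02683 mg/L × 1000 = 26.83 µg/L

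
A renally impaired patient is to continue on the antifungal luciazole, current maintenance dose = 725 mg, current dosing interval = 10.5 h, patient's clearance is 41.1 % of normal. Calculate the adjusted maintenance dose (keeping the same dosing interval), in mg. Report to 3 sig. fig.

298 mg

To keep the same average steady-state level, dosing rate must scale with clearance.
CL ratio = 41.1 / 100 = 0.4110
New dose (same interval) = 725 × 0.4110 = 298.0 mg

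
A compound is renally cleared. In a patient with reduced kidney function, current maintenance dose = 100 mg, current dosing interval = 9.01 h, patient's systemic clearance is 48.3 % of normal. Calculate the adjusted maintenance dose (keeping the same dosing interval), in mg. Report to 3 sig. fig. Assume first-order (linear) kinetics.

48.3 mg

To keep the same average steady-state level, dosing rate must scale with clearance.
CL ratio = 48.3 / 100 = 0.4830
New dose (same interval) = 100 × 0.4830 = 48.30 mg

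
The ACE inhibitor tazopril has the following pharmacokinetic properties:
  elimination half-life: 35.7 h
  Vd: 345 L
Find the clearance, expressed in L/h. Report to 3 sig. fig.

k = ln2 / t½ = 0.693147 / 35.7 = 0.01942 h⁻¹
CL = k × Vd = 0.01942 × 345 = 6.700 L/h

6.70 L/h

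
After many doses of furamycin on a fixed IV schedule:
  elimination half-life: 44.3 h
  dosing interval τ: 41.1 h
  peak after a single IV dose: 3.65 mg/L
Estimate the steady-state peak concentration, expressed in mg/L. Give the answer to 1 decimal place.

k = ln2 / t½ = 0.693147 / 44.3 = 0.01565 h⁻¹
e^(−kτ) = e^(−0.01565 × 41.1) = 0.5256
Accumulation ratio R = 1 / (1 − e^(−kτ)) = 1 / (1 − 0.5256) = 2.108
Steady-state peak = C₀ × R = 3.65 × 2.108 = 7.694 mg/L

7.7 mg/L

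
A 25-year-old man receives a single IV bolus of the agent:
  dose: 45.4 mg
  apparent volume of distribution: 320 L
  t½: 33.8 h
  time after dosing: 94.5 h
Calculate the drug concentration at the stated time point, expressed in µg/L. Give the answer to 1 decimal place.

20.4 µg/L

C₀ = Dose / Vd = 45.40 / 320 = 0.1419 mg/L
k = ln2 / t½ = 0.693147 / 33.8 = 0.02051 h⁻¹
C = C₀ · e^(−k·t) = 0.1419 × e^(−0.02051 × 94.5)
  = 0.1419 × 0.1440 = 0.02043 mg/L
Convert: 0.02043 mg/L × 1000 = 20.43 µg/L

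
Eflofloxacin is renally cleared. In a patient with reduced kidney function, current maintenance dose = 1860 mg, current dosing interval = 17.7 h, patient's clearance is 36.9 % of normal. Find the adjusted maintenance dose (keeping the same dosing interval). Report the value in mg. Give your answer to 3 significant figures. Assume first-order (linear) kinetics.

686 mg

To keep the same average steady-state level, dosing rate must scale with clearance.
CL ratio = 36.9 / 100 = 0.3690
New dose (same interval) = 1860 × 0.3690 = 686.3 mg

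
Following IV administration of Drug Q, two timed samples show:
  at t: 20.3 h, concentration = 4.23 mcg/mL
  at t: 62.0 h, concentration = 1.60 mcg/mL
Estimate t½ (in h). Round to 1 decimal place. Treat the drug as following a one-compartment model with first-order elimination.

29.7 h

k = ln(C₁/C₂) / (t₂ − t₁) = ln(4.23/1.60) / (62.0 − 20.3)
  = 0.9722 / 41.70 = 0.02331 h⁻¹
t½ = ln2 / k = 0.693147 / 0.02331 = 29.74 h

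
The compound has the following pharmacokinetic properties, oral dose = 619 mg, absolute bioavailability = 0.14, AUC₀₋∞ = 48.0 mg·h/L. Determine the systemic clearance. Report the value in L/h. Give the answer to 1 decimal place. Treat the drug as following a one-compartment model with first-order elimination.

1.8 L/h

CL = F·Dose / AUC = 0.14 × 619 / 48.0 = 1.805 L/h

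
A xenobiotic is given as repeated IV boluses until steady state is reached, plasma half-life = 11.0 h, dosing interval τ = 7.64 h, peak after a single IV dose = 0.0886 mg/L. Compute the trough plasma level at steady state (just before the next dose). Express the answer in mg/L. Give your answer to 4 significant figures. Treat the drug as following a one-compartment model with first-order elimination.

k = ln2 / t½ = 0.693147 / 11.0 = 0.06301 h⁻¹
e^(−kτ) = e^(−0.06301 × 7.64) = 0.6179
Accumulation ratio R = 1 / (1 − e^(−kτ)) = 1 / (1 − 0.6179) = 2.617
Steady-state trough = C₀ × R × e^(−kτ) = 0.0886 × 2.617 × 0.6179 = 0.1433 mg/L

0.1433 mg/L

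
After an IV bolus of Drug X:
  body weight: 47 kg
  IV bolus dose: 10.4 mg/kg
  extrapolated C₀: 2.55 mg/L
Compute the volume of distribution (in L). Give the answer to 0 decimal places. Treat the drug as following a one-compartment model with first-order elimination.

192 L

Dose = 10.4 × 47 = 488.8 mg
Vd = Dose / C₀ = 488.8 / 2.55 = 191.7 L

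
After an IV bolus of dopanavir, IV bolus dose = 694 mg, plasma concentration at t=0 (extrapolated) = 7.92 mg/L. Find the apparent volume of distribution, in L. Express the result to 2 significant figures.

88 L

Vd = Dose / C₀ = 694.0 / 7.92 = 87.63 L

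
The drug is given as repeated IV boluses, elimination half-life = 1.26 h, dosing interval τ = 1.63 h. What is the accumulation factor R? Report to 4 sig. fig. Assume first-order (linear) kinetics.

1.689

k = ln2 / t½ = 0.693147 / 1.26 = 0.5501 h⁻¹
e^(−kτ) = e^(−0.5501 × 1.63) = 0.4079
Accumulation ratio R = 1 / (1 − e^(−kτ)) = 1 / (1 − 0.4079) = 1.689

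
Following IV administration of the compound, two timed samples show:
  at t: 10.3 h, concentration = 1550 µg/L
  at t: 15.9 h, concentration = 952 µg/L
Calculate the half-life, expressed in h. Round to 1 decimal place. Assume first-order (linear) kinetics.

8.0 h

k = ln(C₁/C₂) / (t₂ − t₁) = ln(1550/952) / (15.9 − 10.3)
  = 0.4874 / 5.600 = 0.08704 h⁻¹
t½ = ln2 / k = 0.693147 / 0.08704 = 7.964 h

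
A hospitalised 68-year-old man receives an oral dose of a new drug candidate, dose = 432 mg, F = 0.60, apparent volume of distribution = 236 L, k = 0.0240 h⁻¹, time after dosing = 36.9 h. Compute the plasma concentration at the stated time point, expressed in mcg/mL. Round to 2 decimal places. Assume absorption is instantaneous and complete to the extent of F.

Amount reaching circulation = F × Dose = 0.60 × 432.0 = 259.2 mg
C₀ = F·Dose / Vd = 259.2 / 236 = 1.098 mg/L
C = C₀ · e^(−k·t) = 1.098 × e^(−0.02400 × 36.9)
  = 1.098 × 0.4125 = 0.4529 mg/L
(0.4529 mg/L = 0.4529 mcg/mL)

0.45 mcg/mL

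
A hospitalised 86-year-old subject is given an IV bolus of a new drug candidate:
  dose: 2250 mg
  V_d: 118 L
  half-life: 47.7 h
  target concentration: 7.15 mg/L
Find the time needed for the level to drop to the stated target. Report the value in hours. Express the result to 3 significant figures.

C₀ = Dose / Vd = 2250 / 118 = 19.07 mg/L
k = ln2 / t½ = 0.693147 / 47.7 = 0.01453 h⁻¹
t = ln(C₀ / C) / k = ln(19.07 / 7.15) / 0.01453
  = ln(2.667) / 0.01453 = 0.9810 / 0.01453 = 67.52 h

67.5 h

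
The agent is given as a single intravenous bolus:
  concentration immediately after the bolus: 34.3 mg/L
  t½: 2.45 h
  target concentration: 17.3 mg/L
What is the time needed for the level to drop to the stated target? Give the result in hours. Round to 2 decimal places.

k = ln2 / t½ = 0.693147 / 2.45 = 0.2829 h⁻¹
t = ln(C₀ / C) / k = ln(34.30 / 17.3) / 0.2829
  = ln(1.983) / 0.2829 = 0.6846 / 0.2829 = 2.420 h

2.42 h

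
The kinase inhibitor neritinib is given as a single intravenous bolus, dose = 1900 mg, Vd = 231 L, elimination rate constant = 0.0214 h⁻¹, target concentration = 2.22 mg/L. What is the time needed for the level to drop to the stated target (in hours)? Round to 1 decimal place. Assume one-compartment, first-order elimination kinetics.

61.2 h

C₀ = Dose / Vd = 1900 / 231 = 8.225 mg/L
t = ln(C₀ / C) / k = ln(8.225 / 2.22) / 0.02140
  = ln(3.705) / 0.02140 = 1.310 / 0.02140 = 61.21 h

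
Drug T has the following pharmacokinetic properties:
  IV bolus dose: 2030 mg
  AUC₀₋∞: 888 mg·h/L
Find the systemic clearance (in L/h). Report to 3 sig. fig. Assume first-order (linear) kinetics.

CL = Dose / AUC = 2030 / 888 = 2.286 L/h

2.29 L/h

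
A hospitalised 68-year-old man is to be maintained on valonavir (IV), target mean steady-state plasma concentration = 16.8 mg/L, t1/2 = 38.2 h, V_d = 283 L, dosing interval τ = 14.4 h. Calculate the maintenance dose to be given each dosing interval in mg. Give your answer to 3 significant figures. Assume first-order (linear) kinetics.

1240 mg

k = ln2 / t½ = 0.693147 / 38.2 = 0.01815 h⁻¹
CL = k × Vd = 0.01815 × 283 = 5.136 L/h
At steady state, Dose/τ = Css × CL.
Dose = Css × CL × τ = 16.8 × 5.136 × 14.4 = 1243 mg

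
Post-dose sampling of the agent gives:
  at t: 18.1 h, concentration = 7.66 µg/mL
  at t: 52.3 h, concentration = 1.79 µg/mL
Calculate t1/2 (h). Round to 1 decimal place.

k = ln(C₁/C₂) / (t₂ − t₁) = ln(7.66/1.79) / (52.3 − 18.1)
  = 1.454 / 34.20 = 0.04251 h⁻¹
t½ = ln2 / k = 0.693147 / 0.04251 = 16.31 h

16.3 h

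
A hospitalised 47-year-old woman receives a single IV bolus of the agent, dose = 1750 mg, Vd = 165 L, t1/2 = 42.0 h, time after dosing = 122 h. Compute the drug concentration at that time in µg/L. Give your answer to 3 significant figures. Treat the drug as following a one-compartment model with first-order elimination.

1420 µg/L

C₀ = Dose / Vd = 1750 / 165 = 10.61 mg/L
k = ln2 / t½ = 0.693147 / 42.0 = 0.01650 h⁻¹
C = C₀ · e^(−k·t) = 10.61 × e^(−0.01650 × 122)
  = 10.61 × 0.1336 = 1.417 mg/L
Convert: 1.417 mg/L × 1000 = 1417 µg/L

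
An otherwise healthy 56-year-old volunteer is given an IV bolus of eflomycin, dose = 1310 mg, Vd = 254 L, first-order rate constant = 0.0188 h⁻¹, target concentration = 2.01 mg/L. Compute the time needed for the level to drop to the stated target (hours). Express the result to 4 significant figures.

50.12 h

C₀ = Dose / Vd = 1310 / 254 = 5.157 mg/L
t = ln(C₀ / C) / k = ln(5.157 / 2.01) / 0.01880
  = ln(2.566) / 0.01880 = 0.9423 / 0.01880 = 50.12 h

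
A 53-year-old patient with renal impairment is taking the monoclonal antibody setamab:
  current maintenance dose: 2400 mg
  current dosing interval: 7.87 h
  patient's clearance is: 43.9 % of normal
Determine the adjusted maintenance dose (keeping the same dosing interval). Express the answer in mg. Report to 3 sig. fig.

To keep the same average steady-state level, dosing rate must scale with clearance.
CL ratio = 43.9 / 100 = 0.4390
New dose (same interval) = 2400 × 0.4390 = 1054 mg

1050 mg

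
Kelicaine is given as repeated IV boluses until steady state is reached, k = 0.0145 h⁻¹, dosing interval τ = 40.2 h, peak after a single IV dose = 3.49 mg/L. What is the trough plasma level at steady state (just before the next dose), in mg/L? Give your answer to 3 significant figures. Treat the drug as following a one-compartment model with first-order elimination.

4.41 mg/L

e^(−kτ) = e^(−0.01450 × 40.2) = 0.5583
Accumulation ratio R = 1 / (1 − e^(−kτ)) = 1 / (1 − 0.5583) = 2.264
Steady-state trough = C₀ × R × e^(−kτ) = 3.49 × 2.264 × 0.5583 = 4.411 mg/L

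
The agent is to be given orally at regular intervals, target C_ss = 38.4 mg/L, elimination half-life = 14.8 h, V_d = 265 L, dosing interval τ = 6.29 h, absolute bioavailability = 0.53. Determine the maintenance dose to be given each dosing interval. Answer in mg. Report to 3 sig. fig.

k = ln2 / t½ = 0.693147 / 14.8 = 0.04683 h⁻¹
CL = k × Vd = 0.04683 × 265 = 12.41 L/h
At steady state, F × (Dose/τ) = Css × CL.
Dose = Css × CL × τ / F = 38.4 × 12.41 × 6.29 / 0.53 = 5656 mg

5660 mg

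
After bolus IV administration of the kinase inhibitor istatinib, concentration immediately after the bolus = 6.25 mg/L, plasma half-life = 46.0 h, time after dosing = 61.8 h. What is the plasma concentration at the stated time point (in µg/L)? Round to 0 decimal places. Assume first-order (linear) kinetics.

2463 µg/L

k = ln2 / t½ = 0.693147 / 46.0 = 0.01507 h⁻¹
C = C₀ · e^(−k·t) = 6.250 × e^(−0.01507 × 61.8)
  = 6.250 × 0.3940 = 2.463 mg/L
Convert: 2.463 mg/L × 1000 = 2463 µg/L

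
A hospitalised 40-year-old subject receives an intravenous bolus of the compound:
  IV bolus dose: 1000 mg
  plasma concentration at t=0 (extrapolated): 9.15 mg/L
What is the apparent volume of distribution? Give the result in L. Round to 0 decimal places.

109 L

Vd = Dose / C₀ = 1000 / 9.15 = 109.3 L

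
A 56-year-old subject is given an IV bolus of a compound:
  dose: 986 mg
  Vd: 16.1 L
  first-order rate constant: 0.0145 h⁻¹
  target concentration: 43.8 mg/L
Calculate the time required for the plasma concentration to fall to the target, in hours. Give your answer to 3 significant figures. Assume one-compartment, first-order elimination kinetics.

23.1 h

C₀ = Dose / Vd = 986.0 / 16.1 = 61.24 mg/L
t = ln(C₀ / C) / k = ln(61.24 / 43.8) / 0.01450
  = ln(1.398) / 0.01450 = 0.3350 / 0.01450 = 23.10 h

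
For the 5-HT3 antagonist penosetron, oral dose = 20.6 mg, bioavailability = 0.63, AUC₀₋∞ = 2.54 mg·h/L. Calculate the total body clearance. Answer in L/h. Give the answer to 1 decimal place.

CL = F·Dose / AUC = 0.63 × 20.6 / 2.54 = 5.109 L/h

5.1 L/h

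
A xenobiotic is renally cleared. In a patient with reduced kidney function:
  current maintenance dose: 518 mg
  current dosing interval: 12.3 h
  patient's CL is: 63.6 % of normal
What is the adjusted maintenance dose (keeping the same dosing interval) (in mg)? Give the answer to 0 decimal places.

329 mg

To keep the same average steady-state level, dosing rate must scale with clearance.
CL ratio = 63.6 / 100 = 0.6360
New dose (same interval) = 518 × 0.6360 = 329.4 mg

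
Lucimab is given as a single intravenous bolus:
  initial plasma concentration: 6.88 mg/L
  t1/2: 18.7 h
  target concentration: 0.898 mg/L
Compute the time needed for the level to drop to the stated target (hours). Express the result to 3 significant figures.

54.9 h

k = ln2 / t½ = 0.693147 / 18.7 = 0.03707 h⁻¹
t = ln(C₀ / C) / k = ln(6.880 / 0.898) / 0.03707
  = ln(7.661) / 0.03707 = 2.036 / 0.03707 = 54.92 h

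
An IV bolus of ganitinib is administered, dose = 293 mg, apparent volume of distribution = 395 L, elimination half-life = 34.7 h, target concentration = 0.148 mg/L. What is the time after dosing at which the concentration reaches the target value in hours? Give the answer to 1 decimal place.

80.7 h

C₀ = Dose / Vd = 293.0 / 395 = 0.7418 mg/L
k = ln2 / t½ = 0.693147 / 34.7 = 0.01998 h⁻¹
t = ln(C₀ / C) / k = ln(0.7418 / 0.148) / 0.01998
  = ln(5.012) / 0.01998 = 1.612 / 0.01998 = 80.68 h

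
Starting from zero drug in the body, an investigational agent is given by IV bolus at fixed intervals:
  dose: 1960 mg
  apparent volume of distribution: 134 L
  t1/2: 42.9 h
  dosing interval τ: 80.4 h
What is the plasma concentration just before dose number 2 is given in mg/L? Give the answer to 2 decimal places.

3.99 mg/L

C₀ per dose = Dose / Vd = 1960 / 134 = 14.63 mg/L
k = ln2 / t½ = 0.693147 / 42.9 = 0.01616 h⁻¹
Fraction remaining after one interval: r = e^(−kτ) = e^(−0.01616 × 80.4) = 0.2727
Before dose 2, 1 dose has been given (aged 1τ).
C_trough = C₀ × r = 14.63 × 0.2727 = 3.990 mg/L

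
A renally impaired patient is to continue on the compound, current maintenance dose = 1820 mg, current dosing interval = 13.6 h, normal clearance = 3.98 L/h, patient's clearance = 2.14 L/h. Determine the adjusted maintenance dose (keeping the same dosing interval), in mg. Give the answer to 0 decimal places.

To keep the same average steady-state level, dosing rate must scale with clearance.
CL ratio = 2.14 / 3.98 = 0.5377
New dose (same interval) = 1820 × 0.5377 = 978.6 mg

979 mg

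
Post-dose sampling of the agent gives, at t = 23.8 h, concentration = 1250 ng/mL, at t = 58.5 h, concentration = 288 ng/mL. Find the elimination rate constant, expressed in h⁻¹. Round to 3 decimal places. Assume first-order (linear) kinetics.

k = ln(C₁/C₂) / (t₂ − t₁) = ln(1250/288) / (58.5 − 23.8)
  = 1.468 / 34.70 = 0.04231 h⁻¹

0.042 h⁻¹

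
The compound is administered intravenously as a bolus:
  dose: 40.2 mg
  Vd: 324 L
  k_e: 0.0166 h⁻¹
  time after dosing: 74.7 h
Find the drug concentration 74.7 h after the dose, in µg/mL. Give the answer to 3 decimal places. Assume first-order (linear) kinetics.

C₀ = Dose / Vd = 40.20 / 324 = 0.1241 mg/L
C = C₀ · e^(−k·t) = 0.1241 × e^(−0.01660 × 74.7)
  = 0.1241 × 0.2894 = 0.03591 mg/L
(0.03591 mg/L = 0.03591 µg/mL)

0.036 µg/mL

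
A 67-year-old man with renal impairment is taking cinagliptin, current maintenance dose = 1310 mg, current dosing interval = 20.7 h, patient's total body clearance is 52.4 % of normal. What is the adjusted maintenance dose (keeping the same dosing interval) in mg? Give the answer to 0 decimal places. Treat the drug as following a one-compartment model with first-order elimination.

To keep the same average steady-state level, dosing rate must scale with clearance.
CL ratio = 52.4 / 100 = 0.5240
New dose (same interval) = 1310 × 0.5240 = 686.4 mg

686 mg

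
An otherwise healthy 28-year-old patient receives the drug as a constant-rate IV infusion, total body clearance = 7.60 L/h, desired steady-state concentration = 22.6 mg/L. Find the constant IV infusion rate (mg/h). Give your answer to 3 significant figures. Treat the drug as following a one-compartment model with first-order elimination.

At steady state, infusion rate R₀ = Css × CL = 22.6 × 7.600 = 171.8 mg/h

172 mg/h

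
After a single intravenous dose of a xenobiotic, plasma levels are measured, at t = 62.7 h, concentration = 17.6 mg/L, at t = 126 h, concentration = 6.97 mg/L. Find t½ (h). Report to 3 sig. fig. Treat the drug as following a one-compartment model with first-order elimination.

47.4 h

k = ln(C₁/C₂) / (t₂ − t₁) = ln(17.6/6.97) / (126 − 62.7)
  = 0.9263 / 63.30 = 0.01463 h⁻¹
t½ = ln2 / k = 0.693147 / 0.01463 = 47.38 h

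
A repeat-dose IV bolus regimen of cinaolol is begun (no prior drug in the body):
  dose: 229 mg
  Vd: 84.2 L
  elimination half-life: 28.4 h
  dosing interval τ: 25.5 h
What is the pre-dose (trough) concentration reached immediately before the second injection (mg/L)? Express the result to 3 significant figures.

C₀ per dose = Dose / Vd = 229 / 84.2 = 2.720 mg/L
k = ln2 / t½ = 0.693147 / 28.4 = 0.02441 h⁻¹
Fraction remaining after one interval: r = e^(−kτ) = e^(−0.02441 × 25.5) = 0.5366
Before dose 2, 1 dose has been given (aged 1τ).
C_trough = C₀ × r = 2.720 × 0.5366 = 1.460 mg/L

1.46 mg/L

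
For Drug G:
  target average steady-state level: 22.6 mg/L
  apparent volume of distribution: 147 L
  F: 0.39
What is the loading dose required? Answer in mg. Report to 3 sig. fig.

LD = Css × Vd / F = 22.6 × 147 / 0.39 = 8518 mg

8520 mg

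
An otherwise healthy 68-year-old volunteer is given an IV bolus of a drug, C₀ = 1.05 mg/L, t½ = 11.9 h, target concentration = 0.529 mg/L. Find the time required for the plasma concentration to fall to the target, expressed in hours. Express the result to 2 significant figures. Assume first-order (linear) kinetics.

k = ln2 / t½ = 0.693147 / 11.9 = 0.05825 h⁻¹
t = ln(C₀ / C) / k = ln(1.050 / 0.529) / 0.05825
  = ln(1.985) / 0.05825 = 0.6856 / 0.05825 = 11.77 h

12 h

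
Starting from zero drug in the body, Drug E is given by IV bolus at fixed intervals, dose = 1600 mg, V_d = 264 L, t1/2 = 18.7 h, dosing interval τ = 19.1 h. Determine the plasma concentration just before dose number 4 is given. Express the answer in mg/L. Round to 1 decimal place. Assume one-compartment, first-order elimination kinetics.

5.2 mg/L

C₀ per dose = Dose / Vd = 1600 / 264 = 6.061 mg/L
k = ln2 / t½ = 0.693147 / 18.7 = 0.03707 h⁻¹
Fraction remaining after one interval: r = e^(−kτ) = e^(−0.03707 × 19.1) = 0.4926
Before dose 4, 3 doses have been given (aged 1τ, 2τ, 3τ).
C_trough = C₀ × (r + r² + … + r^3) = C₀ × r(1−r^3)/(1−r)
        = 6.061 × 0.4926 × (1 − 0.1195) / (1 − 0.4926) = 5.181 mg/L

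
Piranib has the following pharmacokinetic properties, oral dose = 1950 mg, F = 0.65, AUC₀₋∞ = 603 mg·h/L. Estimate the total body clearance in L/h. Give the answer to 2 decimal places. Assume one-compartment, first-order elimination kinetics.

CL = F·Dose / AUC = 0.65 × 1950 / 603 = 2.102 L/h

2.10 L/h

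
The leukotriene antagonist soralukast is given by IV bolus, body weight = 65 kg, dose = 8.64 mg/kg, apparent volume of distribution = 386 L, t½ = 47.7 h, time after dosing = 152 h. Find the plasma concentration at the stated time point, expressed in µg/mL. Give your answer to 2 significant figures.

0.16 µg/mL

Total dose = 8.64 × 65 = 561.6 mg
C₀ = Dose / Vd = 561.6 / 386 = 1.455 mg/L
k = ln2 / t½ = 0.693147 / 47.7 = 0.01453 h⁻¹
C = C₀ · e^(−k·t) = 1.455 × e^(−0.01453 × 152)
  = 1.455 × 0.1099 = 0.1599 mg/L
(0.1599 mg/L = 0.1599 µg/mL)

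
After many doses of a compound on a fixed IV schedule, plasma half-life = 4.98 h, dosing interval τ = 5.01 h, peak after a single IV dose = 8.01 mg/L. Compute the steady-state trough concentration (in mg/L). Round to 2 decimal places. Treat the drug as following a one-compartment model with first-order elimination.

7.94 mg/L

k = ln2 / t½ = 0.693147 / 4.98 = 0.1392 h⁻¹
e^(−kτ) = e^(−0.1392 × 5.01) = 0.4979
Accumulation ratio R = 1 / (1 − e^(−kτ)) = 1 / (1 − 0.4979) = 1.992
Steady-state trough = C₀ × R × e^(−kτ) = 8.01 × 1.992 × 0.4979 = 7.944 mg/L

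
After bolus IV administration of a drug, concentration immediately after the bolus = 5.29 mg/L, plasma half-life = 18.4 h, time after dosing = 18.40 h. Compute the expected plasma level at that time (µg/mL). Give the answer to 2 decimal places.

2.65 µg/mL

k = ln2 / t½ = 0.693147 / 18.4 = 0.03767 h⁻¹
t / t½ = 18.40 / 18.4 = 1 half-lives
C = C₀ × (1/2)^1 = 5.290 × 0.5000 = 2.645 mg/L
(2.645 mg/L = 2.645 µg/mL)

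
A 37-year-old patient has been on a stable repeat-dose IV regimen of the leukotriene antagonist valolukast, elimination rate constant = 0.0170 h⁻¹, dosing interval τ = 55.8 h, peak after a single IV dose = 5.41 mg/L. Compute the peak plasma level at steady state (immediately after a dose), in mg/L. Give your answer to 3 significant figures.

8.83 mg/L

e^(−kτ) = e^(−0.01700 × 55.8) = 0.3873
Accumulation ratio R = 1 / (1 − e^(−kτ)) = 1 / (1 − 0.3873) = 1.632
Steady-state peak = C₀ × R = 5.41 × 1.632 = 8.829 mg/L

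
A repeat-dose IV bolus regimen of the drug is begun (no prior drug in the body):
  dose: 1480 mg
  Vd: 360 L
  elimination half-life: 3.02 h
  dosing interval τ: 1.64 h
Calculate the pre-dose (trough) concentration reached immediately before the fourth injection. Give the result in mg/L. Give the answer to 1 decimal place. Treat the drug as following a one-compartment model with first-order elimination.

C₀ per dose = Dose / Vd = 1480 / 360 = 4.111 mg/L
k = ln2 / t½ = 0.693147 / 3.02 = 0.2295 h⁻¹
Fraction remaining after one interval: r = e^(−kτ) = e^(−0.2295 × 1.64) = 0.6863
Before dose 4, 3 doses have been given (aged 1τ, 2τ, 3τ).
C_trough = C₀ × (r + r² + … + r^3) = C₀ × r(1−r^3)/(1−r)
        = 4.111 × 0.6863 × (1 − 0.3233) / (1 − 0.6863) = 6.086 mg/L

6.1 mg/L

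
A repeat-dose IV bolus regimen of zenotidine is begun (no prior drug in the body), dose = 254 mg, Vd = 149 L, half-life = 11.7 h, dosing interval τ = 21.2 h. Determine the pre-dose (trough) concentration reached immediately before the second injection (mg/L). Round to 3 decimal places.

C₀ per dose = Dose / Vd = 254 / 149 = 1.705 mg/L
k = ln2 / t½ = 0.693147 / 11.7 = 0.05924 h⁻¹
Fraction remaining after one interval: r = e^(−kτ) = e^(−0.05924 × 21.2) = 0.2848
Before dose 2, 1 dose has been given (aged 1τ).
C_trough = C₀ × r = 1.705 × 0.2848 = 0.4856 mg/L

0.486 mg/L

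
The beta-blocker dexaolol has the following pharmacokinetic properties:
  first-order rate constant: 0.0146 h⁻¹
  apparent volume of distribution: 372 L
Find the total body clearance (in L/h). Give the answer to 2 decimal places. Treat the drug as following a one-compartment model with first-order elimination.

5.43 L/h

CL = k × Vd = 0.0146 × 372 = 5.431 L/h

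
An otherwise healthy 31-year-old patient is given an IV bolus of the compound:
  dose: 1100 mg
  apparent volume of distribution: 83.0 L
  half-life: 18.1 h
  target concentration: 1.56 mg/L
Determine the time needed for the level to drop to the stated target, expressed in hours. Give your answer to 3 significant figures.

C₀ = Dose / Vd = 1100 / 83.0 = 13.25 mg/L
k = ln2 / t½ = 0.693147 / 18.1 = 0.03830 h⁻¹
t = ln(C₀ / C) / k = ln(13.25 / 1.56) / 0.03830
  = ln(8.494) / 0.03830 = 2.139 / 0.03830 = 55.85 h

55.9 h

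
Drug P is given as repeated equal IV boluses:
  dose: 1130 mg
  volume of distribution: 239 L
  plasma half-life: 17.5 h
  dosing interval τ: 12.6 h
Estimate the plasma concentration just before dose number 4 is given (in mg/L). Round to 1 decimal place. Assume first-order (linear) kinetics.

C₀ per dose = Dose / Vd = 1130 / 239 = 4.728 mg/L
k = ln2 / t½ = 0.693147 / 17.5 = 0.03961 h⁻¹
Fraction remaining after one interval: r = e^(−kτ) = e^(−0.03961 × 12.6) = 0.6071
Before dose 4, 3 doses have been given (aged 1τ, 2τ, 3τ).
C_trough = C₀ × (r + r² + … + r^3) = C₀ × r(1−r^3)/(1−r)
        = 4.728 × 0.6071 × (1 − 0.2238) / (1 − 0.6071) = 5.671 mg/L

5.7 mg/L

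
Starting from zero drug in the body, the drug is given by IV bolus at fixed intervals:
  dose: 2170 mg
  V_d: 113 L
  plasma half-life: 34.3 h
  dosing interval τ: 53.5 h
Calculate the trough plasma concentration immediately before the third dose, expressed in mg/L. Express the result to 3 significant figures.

C₀ per dose = Dose / Vd = 2170 / 113 = 19.20 mg/L
k = ln2 / t½ = 0.693147 / 34.3 = 0.02021 h⁻¹
Fraction remaining after one interval: r = e^(−kτ) = e^(−0.02021 × 53.5) = 0.3392
Before dose 3, 2 doses have been given (aged 1τ, 2τ).
C_trough = C₀ × (r + r²) = 19.20 × (0.3392 + 0.1151) = 8.723 mg/L

8.72 mg/L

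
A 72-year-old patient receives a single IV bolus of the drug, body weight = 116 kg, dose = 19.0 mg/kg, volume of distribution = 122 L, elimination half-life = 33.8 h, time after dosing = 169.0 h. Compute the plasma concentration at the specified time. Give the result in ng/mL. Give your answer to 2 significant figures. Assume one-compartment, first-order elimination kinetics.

Total dose = 19.0 × 116 = 2204 mg
C₀ = Dose / Vd = 2204 / 122 = 18.07 mg/L
k = ln2 / t½ = 0.693147 / 33.8 = 0.02051 h⁻¹
t / t½ = 169.0 / 33.8 = 5 half-lives
C = C₀ × (1/2)^5 = 18.07 × 0.03125 = 0.5647 mg/L
Convert: 0.5647 mg/L × 1000 = 564.7 ng/mL

560 ng/mL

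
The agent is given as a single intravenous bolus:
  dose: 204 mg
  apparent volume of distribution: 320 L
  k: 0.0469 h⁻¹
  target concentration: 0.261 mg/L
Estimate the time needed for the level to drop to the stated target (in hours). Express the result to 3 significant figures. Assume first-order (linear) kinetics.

19.0 h

C₀ = Dose / Vd = 204.0 / 320 = 0.6375 mg/L
t = ln(C₀ / C) / k = ln(0.6375 / 0.261) / 0.04690
  = ln(2.443) / 0.04690 = 0.8932 / 0.04690 = 19.04 h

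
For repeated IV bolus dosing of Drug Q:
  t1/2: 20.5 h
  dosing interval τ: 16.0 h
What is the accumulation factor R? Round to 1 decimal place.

2.4

k = ln2 / t½ = 0.693147 / 20.5 = 0.03381 h⁻¹
e^(−kτ) = e^(−0.03381 × 16.0) = 0.5822
Accumulation ratio R = 1 / (1 − e^(−kτ)) = 1 / (1 − 0.5822) = 2.393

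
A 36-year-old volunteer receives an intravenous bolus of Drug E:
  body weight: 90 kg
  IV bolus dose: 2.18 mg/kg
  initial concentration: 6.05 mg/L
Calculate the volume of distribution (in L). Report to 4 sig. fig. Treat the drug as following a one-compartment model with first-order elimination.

32.43 L

Dose = 2.18 × 90 = 196.2 mg
Vd = Dose / C₀ = 196.2 / 6.05 = 32.43 L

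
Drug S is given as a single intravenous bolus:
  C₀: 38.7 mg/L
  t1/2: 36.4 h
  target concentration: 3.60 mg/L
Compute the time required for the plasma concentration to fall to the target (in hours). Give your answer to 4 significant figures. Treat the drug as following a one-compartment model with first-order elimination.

124.7 h

k = ln2 / t½ = 0.693147 / 36.4 = 0.01904 h⁻¹
t = ln(C₀ / C) / k = ln(38.70 / 3.60) / 0.01904
  = ln(10.75) / 0.01904 = 2.375 / 0.01904 = 124.7 h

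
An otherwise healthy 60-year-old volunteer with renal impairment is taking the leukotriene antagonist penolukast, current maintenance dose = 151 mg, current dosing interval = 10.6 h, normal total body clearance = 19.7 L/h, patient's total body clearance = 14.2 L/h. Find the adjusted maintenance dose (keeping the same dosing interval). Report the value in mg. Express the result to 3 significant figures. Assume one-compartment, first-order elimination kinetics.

To keep the same average steady-state level, dosing rate must scale with clearance.
CL ratio = 14.2 / 19.7 = 0.7208
New dose (same interval) = 151 × 0.7208 = 108.8 mg

109 mg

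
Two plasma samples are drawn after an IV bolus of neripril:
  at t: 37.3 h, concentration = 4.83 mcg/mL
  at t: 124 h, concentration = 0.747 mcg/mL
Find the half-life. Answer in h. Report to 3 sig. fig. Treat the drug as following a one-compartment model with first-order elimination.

k = ln(C₁/C₂) / (t₂ − t₁) = ln(4.83/0.747) / (124 − 37.3)
  = 1.867 / 86.70 = 0.02153 h⁻¹
t½ = ln2 / k = 0.693147 / 0.02153 = 32.19 h

32.2 h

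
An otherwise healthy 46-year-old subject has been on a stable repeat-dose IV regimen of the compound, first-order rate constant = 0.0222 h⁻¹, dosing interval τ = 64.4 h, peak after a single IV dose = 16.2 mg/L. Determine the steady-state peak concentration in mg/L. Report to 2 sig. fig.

21 mg/L

e^(−kτ) = e^(−0.02220 × 64.4) = 0.2394
Accumulation ratio R = 1 / (1 − e^(−kτ)) = 1 / (1 − 0.2394) = 1.315
Steady-state peak = C₀ × R = 16.2 × 1.315 = 21.30 mg/L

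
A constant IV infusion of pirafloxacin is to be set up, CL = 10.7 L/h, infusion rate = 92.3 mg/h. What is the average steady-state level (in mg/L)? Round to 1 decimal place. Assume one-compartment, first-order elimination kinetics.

8.6 mg/L

At steady state Css = R₀ / CL = 92.3 / 10.70 = 8.626 mg/L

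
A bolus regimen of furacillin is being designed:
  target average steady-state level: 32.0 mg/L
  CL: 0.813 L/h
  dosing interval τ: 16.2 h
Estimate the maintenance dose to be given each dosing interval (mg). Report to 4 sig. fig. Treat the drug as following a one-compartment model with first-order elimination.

At steady state, Dose/τ = Css × CL.
Dose = Css × CL × τ = 32.0 × 0.8130 × 16.2 = 421.5 mg

421.5 mg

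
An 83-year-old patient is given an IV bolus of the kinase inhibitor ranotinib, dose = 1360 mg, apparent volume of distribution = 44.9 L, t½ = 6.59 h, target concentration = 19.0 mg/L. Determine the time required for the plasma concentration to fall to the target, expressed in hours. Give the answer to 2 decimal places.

4.43 h

C₀ = Dose / Vd = 1360 / 44.9 = 30.29 mg/L
k = ln2 / t½ = 0.693147 / 6.59 = 0.1052 h⁻¹
t = ln(C₀ / C) / k = ln(30.29 / 19.0) / 0.1052
  = ln(1.594) / 0.1052 = 0.4662 / 0.1052 = 4.432 h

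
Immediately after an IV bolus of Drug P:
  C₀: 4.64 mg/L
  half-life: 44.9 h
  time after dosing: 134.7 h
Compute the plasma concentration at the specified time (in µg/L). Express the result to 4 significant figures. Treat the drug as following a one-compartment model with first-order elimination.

k = ln2 / t½ = 0.693147 / 44.9 = 0.01544 h⁻¹
t / t½ = 134.7 / 44.9 = 3 half-lives
C = C₀ × (1/2)^3 = 4.640 × 0.1250 = 0.5800 mg/L
Convert: 0.5800 mg/L × 1000 = 580.0 µg/L

580.0 µg/L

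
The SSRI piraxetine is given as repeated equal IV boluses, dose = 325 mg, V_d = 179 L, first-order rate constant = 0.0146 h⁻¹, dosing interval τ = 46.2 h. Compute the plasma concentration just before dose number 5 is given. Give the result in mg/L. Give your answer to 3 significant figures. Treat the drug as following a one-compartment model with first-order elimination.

C₀ per dose = Dose / Vd = 325 / 179 = 1.816 mg/L
Fraction remaining after one interval: r = e^(−kτ) = e^(−0.01460 × 46.2) = 0.5094
Before dose 5, 4 doses have been given (aged 1τ, 2τ, 3τ, 4τ).
C_trough = C₀ × (r + r² + … + r^4) = C₀ × r(1−r^4)/(1−r)
        = 1.816 × 0.5094 × (1 − 0.06733) / (1 − 0.5094) = 1.759 mg/L

1.76 mg/L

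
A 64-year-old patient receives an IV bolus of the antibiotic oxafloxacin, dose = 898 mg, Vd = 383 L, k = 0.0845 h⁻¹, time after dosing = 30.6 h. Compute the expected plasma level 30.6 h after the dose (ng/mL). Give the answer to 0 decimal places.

177 ng/mL

C₀ = Dose / Vd = 898.0 / 383 = 2.345 mg/L
C = C₀ · e^(−k·t) = 2.345 × e^(−0.08450 × 30.6)
  = 2.345 × 0.07534 = 0.1767 mg/L
Convert: 0.1767 mg/L × 1000 = 176.7 ng/mL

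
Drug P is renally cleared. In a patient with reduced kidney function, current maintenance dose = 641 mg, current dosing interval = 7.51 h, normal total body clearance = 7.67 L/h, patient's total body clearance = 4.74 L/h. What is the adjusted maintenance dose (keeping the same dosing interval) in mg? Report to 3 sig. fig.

396 mg

To keep the same average steady-state level, dosing rate must scale with clearance.
CL ratio = 4.74 / 7.67 = 0.6180
New dose (same interval) = 641 × 0.6180 = 396.1 mg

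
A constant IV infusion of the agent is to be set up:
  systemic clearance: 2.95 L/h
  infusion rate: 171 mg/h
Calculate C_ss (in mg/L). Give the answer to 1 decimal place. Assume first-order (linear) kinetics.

58.0 mg/L

At steady state Css = R₀ / CL = 171 / 2.950 = 57.97 mg/L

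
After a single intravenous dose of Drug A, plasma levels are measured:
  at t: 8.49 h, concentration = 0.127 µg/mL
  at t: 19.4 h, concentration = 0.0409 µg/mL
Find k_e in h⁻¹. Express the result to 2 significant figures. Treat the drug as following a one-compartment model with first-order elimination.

0.10 h⁻¹

k = ln(C₁/C₂) / (t₂ − t₁) = ln(0.127/0.0409) / (19.4 − 8.49)
  = 1.133 / 10.91 = 0.1038 h⁻¹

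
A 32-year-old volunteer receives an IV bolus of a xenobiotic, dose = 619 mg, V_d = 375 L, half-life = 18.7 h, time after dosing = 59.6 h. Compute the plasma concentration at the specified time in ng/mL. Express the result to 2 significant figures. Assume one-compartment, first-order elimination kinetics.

C₀ = Dose / Vd = 619.0 / 375 = 1.651 mg/L
k = ln2 / t½ = 0.693147 / 18.7 = 0.03707 h⁻¹
C = C₀ · e^(−k·t) = 1.651 × e^(−0.03707 × 59.6)
  = 1.651 × 0.1098 = 0.1813 mg/L
Convert: 0.1813 mg/L × 1000 = 181.3 ng/mL

180 ng/mL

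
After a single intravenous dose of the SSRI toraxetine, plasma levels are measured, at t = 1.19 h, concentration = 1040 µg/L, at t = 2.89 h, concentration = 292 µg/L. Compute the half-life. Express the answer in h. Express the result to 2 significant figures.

0.93 h

k = ln(C₁/C₂) / (t₂ − t₁) = ln(1040/292) / (2.89 − 1.19)
  = 1.270 / 1.700 = 0.7471 h⁻¹
t½ = ln2 / k = 0.693147 / 0.7471 = 0.9278 h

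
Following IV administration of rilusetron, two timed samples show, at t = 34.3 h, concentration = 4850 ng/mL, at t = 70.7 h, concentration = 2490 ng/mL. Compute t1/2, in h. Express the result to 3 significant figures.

37.8 h

k = ln(C₁/C₂) / (t₂ − t₁) = ln(4850/2490) / (70.7 − 34.3)
  = 0.6667 / 36.40 = 0.01832 h⁻¹
t½ = ln2 / k = 0.693147 / 0.01832 = 37.84 h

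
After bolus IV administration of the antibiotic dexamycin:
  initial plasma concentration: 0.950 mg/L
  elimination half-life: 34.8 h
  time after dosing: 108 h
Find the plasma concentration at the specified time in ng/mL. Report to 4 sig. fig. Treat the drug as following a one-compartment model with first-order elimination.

k = ln2 / t½ = 0.693147 / 34.8 = 0.01992 h⁻¹
C = C₀ · e^(−k·t) = 0.9500 × e^(−0.01992 × 108)
  = 0.9500 × 0.1163 = 0.1105 mg/L
Convert: 0.1105 mg/L × 1000 = 110.5 ng/mL

110.5 ng/mL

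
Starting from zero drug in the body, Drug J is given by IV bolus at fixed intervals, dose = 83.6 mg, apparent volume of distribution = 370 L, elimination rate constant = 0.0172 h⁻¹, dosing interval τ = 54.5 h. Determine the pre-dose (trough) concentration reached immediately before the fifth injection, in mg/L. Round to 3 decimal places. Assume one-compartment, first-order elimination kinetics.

C₀ per dose = Dose / Vd = 83.6 / 370 = 0.2259 mg/L
Fraction remaining after one interval: r = e^(−kτ) = e^(−0.01720 × 54.5) = 0.3916
Before dose 5, 4 doses have been given (aged 1τ, 2τ, 3τ, 4τ).
C_trough = C₀ × (r + r² + … + r^4) = C₀ × r(1−r^4)/(1−r)
        = 0.2259 × 0.3916 × (1 − 0.02352) / (1 − 0.3916) = 0.1420 mg/L

0.142 mg/L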